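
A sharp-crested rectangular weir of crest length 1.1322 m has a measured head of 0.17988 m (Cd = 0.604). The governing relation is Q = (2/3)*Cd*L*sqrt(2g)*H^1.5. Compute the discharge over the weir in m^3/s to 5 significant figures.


Q = (2/3)*0.604*1.1322*sqrt(2*9.81)*0.17988^1.5 = 0.15406 m^3/s
Therefore the discharge over the weir = 0.15406 m^3/s.


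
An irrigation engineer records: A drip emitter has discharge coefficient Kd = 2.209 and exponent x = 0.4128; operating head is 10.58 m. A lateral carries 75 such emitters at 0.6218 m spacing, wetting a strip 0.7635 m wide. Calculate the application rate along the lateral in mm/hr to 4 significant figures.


Approach: apply the emitter equation with a lateral mass balance, q = Kd*h^x; Q = n*q; rate = Q/(n*spacing*width).
Step 1 — single emitter flow (q = Kd*h^x):
  q = 2.209 * 10.58^0.4128 = 5.84929 L/hr
Step 2 — total lateral flow: Q = 75 * 5.84929 = 438.697 L/hr
Step 3 — wetted area: A = 75 * 0.6218 * 0.7635 = 35.6058 m^2
Step 4 — application rate: Q/A = 438.697/35.6058 = 12.32 mm/hr
Therefore the application rate along the lateral = 12.32 mm/hr.


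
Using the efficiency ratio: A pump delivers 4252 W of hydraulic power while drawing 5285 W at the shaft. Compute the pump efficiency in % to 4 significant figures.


Approach: apply the efficiency ratio, eta = (P_out/P_in)*100.
eta = (4252 / 5285) * 100 = 80.45 %
Therefore the pump efficiency = 80.45 %.


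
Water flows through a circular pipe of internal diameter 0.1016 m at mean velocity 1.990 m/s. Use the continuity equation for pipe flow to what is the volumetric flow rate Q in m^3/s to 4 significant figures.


Approach: apply the continuity equation for pipe flow, Q = A * v with A = pi*(D/2)^2.
A = pi*(0.1016/2)^2 = 0.00810732 m^2
Q = 0.00810732 * 1.990 = 0.01613 m^3/s
Therefore the volumetric flow rate Q = 0.01613 m^3/s.


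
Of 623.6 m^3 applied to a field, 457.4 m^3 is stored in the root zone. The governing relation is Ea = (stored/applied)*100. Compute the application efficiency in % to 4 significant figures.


Ea = (457.4/623.6)*100 = 73.35 %
Therefore the application efficiency = 73.35 %.


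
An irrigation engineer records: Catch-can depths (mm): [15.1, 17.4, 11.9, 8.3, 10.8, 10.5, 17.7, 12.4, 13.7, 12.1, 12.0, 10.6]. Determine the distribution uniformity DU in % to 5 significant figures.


Approach: apply the low-quarter distribution uniformity, DU = (mean of lowest quarter of readings / overall mean)*100.
sorted lowest 3 of 12: [8.3, 10.5, 10.6] -> mean = 9.800000 mm
overall mean = 12.70833 mm
DU = (9.800000/12.70833)*100 = 77.115 %
Therefore the distribution uniformity DU = 77.115 %.


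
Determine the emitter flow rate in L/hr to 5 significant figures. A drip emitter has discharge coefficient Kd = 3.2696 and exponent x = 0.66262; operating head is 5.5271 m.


Approach: apply the emitter characteristic equation, q = Kd * h^x.
q = 3.2696 * 5.5271^0.66262 = 10.151 L/hr
Therefore the emitter flow rate = 10.151 L/hr.


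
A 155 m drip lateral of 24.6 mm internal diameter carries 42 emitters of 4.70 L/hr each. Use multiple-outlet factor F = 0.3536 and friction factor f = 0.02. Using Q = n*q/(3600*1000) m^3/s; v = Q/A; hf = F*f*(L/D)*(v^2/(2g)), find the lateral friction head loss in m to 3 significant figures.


Q = 42*4.70/(3600*1000) = 5.4833e-05 m^3/s
A = pi*(24.6e-3/2)^2 = 4.7529e-04 m^2, so v = Q/A = 0.11537 m/s
hf = 0.3536*0.02*(155/0.0246)*(0.11537^2/(2*9.81)) = 0.0302 m
Therefore the lateral friction head loss = 0.0302 m.


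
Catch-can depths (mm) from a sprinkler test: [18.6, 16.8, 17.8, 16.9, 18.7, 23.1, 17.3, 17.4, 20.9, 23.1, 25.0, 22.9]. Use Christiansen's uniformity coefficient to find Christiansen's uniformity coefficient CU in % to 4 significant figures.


Approach: apply Christiansen's uniformity coefficient, CU = (1 - mean_abs_deviation/mean)*100.
mean = 19.8750 mm
mean |d_i - mean| = 2.60417 mm
CU = (1 - 2.60417/19.8750)*100 = 86.90 %
Therefore Christiansen's uniformity coefficient CU = 86.90 %.


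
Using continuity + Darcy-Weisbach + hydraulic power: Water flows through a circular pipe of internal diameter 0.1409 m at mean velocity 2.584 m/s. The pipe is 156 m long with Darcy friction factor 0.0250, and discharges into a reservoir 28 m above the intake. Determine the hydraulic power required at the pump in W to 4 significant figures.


Approach: apply continuity + Darcy-Weisbach + hydraulic power, Q = A*v; hf = f*(L/D)*(v^2/(2g)); H = static + hf; P = rho*g*Q*H.
Step 1 — flow rate (continuity, Q = A*v):
  A = pi*(0.1409/2)^2 = 0.0155924 m^2
  Q = 0.0155924 * 2.584 = 0.0402907 m^3/s
Step 2 — friction head loss (Darcy-Weisbach):
  hf = 0.0250 * (156/0.1409) * (2.584^2 / (2*9.81))
  hf = 9.41976 m
Step 3 — total head: H = 28 + 9.41976 = 37.4198 m
Step 4 — hydraulic power (P = rho*g*Q*H):
  P = 1000 * 9.81 * 0.0402907 * 37.4198 = 14790 W
Therefore the hydraulic power required at the pump = 14790 W.


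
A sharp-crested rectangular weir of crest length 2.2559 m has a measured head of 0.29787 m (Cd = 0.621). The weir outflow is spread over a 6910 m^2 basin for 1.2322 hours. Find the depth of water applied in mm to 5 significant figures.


Approach: apply the rectangular weir equation with a volume-to-depth conversion, Q = (2/3)*Cd*L*sqrt(2g)*H^1.5; d = Q*t/A * 1000.
Step 1 — weir discharge:
  Q = (2/3)*0.621*2.2559*sqrt(2*9.81)*0.29787^1.5 = 0.6725272 m^3/s
Step 2 — volume: V = 0.6725272 * 1.2322*3600 = 2983.277 m^3
Step 3 — depth: d = V/A * 1000 = 2983.277/6910 * 1000 = 431.73 mm
Therefore the depth of water applied = 431.73 mm.


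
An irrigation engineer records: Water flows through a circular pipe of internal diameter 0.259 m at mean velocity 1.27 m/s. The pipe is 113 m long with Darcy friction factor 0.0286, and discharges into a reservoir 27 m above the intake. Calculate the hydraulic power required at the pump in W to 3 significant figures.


Approach: apply continuity + Darcy-Weisbach + hydraulic power, Q = A*v; hf = f*(L/D)*(v^2/(2g)); H = static + hf; P = rho*g*Q*H.
Step 1 — flow rate (continuity, Q = A*v):
  A = pi*(0.259/2)^2 = 0.052685 m^2
  Q = 0.052685 * 1.27 = 0.066910 m^3/s
Step 2 — friction head loss (Darcy-Weisbach):
  hf = 0.0286 * (113/0.259) * (1.27^2 / (2*9.81))
  hf = 1.0258 m
Step 3 — total head: H = 27 + 1.0258 = 28.026 m
Step 4 — hydraulic power (P = rho*g*Q*H):
  P = 1000 * 9.81 * 0.066910 * 28.026 = 18400 W
Therefore the hydraulic power required at the pump = 18400 W.


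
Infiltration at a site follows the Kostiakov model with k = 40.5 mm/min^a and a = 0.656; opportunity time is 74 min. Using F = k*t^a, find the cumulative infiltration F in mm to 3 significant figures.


F = 40.5 * 74^0.656 = 682 mm
Therefore the cumulative infiltration F = 682 mm.


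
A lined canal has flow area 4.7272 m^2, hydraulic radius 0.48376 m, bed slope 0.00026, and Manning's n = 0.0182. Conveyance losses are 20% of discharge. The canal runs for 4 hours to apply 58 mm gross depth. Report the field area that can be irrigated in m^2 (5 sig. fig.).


Approach: apply Manning's equation with a conveyance and depth budget, Q = (1/n)*A*R^(2/3)*S^(1/2); Q_field = Q*(1-loss); Area = Q_field*t/(d/1000).
Step 1 — canal discharge (Manning's equation):
  Q = (1/0.0182) * 4.7272 * 0.48376^(2/3) * 0.00026^(1/2) = 2.580908 m^3/s
Step 2 — delivered flow: Q_field = 2.580908*(1 - 20/100) = 2.064727 m^3/s
Step 3 — volume delivered: V = 2.064727 * 4*3600 = 29732.06 m^3
Step 4 — area served: A = V / (depth/1000) = 29732.06 / 0.058 = 512620 m^2
Therefore the field area that can be irrigated = 512620 m^2.


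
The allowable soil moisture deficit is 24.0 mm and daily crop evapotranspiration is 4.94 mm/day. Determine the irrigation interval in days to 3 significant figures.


Approach: apply the irrigation interval relation, interval = SMD / ETc.
interval = 24.0 / 4.94 = 4.86 days
Therefore the irrigation interval = 4.86 days.


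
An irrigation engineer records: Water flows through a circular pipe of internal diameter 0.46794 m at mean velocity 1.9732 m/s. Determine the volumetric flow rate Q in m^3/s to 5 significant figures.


Approach: apply the continuity equation for pipe flow, Q = A * v with A = pi*(D/2)^2.
A = pi*(0.46794/2)^2 = 0.1719769 m^2
Q = 0.1719769 * 1.9732 = 0.33934 m^3/s
Therefore the volumetric flow rate Q = 0.33934 m^3/s.


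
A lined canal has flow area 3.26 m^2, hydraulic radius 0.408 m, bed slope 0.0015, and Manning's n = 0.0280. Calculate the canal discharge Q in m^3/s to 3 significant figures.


Approach: apply Manning's equation, Q = (1/n)*A*R^(2/3)*S^(1/2).
Q = (1/0.0280) * 3.26 * 0.408^(2/3) * 0.0015^(1/2) = 2.48 m^3/s
Therefore the canal discharge Q = 2.48 m^3/s.


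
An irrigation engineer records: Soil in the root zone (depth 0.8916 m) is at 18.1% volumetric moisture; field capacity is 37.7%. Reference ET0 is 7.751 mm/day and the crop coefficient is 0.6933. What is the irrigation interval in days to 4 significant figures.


Approach: apply soil-water budget scheduling, SMD = (FC-theta)/100*depth*1000; ETc = ET0*Kc; interval = SMD/ETc.
Step 1 — soil moisture deficit:
  SMD = (37.7 - 18.1)/100 * 0.8916 * 1000 = 174.754 mm
Step 2 — daily crop ET (ETc = ET0*Kc):
  ETc = 7.751 * 0.6933 = 5.37377 mm/day
Step 3 — irrigation interval (SMD/ETc):
  interval = 174.754 / 5.37377 = 32.52 days
Therefore the irrigation interval = 32.52 days.


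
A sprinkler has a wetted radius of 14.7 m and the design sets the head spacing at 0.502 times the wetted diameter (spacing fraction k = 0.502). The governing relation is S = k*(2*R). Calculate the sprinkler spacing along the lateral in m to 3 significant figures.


S = 0.502 * (2 * 14.7) = 14.8 m
Therefore the sprinkler spacing along the lateral = 14.8 m.


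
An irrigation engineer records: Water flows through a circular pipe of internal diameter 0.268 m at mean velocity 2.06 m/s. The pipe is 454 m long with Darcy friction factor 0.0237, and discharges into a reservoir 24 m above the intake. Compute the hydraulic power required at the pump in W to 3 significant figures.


Approach: apply continuity + Darcy-Weisbach + hydraulic power, Q = A*v; hf = f*(L/D)*(v^2/(2g)); H = static + hf; P = rho*g*Q*H.
Step 1 — flow rate (continuity, Q = A*v):
  A = pi*(0.268/2)^2 = 0.056410 m^2
  Q = 0.056410 * 2.06 = 0.11621 m^3/s
Step 2 — friction head loss (Darcy-Weisbach):
  hf = 0.0237 * (454/0.268) * (2.06^2 / (2*9.81))
  hf = 8.6837 m
Step 3 — total head: H = 24 + 8.6837 = 32.684 m
Step 4 — hydraulic power (P = rho*g*Q*H):
  P = 1000 * 9.81 * 0.11621 * 32.684 = 37300 W
Therefore the hydraulic power required at the pump = 37300 W.


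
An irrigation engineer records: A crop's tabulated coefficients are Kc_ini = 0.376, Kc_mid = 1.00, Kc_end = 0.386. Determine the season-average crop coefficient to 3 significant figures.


Approach: apply a simple seasonal average, Kc_avg = (Kc_ini + Kc_mid + Kc_end)/3.
Kc_avg = (0.376 + 1.00 + 0.386)/3 = 0.587
Therefore the season-average crop coefficient = 0.587.


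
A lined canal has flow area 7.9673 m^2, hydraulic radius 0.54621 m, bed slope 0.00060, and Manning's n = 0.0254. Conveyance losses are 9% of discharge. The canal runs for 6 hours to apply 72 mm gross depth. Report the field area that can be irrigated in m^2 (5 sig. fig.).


Approach: apply Manning's equation with a conveyance and depth budget, Q = (1/n)*A*R^(2/3)*S^(1/2); Q_field = Q*(1-loss); Area = Q_field*t/(d/1000).
Step 1 — canal discharge (Manning's equation):
  Q = (1/0.0254) * 7.9673 * 0.54621^(2/3) * 0.00060^(1/2) = 5.134043 m^3/s
Step 2 — delivered flow: Q_field = 5.134043*(1 - 9/100) = 4.671979 m^3/s
Step 3 — volume delivered: V = 4.671979 * 6*3600 = 100914.8 m^3
Step 4 — area served: A = V / (depth/1000) = 100914.8 / 0.072 = 1401600 m^2
Therefore the field area that can be irrigated = 1401600 m^2.


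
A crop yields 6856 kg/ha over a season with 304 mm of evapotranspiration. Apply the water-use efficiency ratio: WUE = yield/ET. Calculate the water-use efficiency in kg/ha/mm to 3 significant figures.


WUE = 6856 / 304 = 22.6 kg/ha/mm
Therefore the water-use efficiency = 22.6 kg/ha/mm.


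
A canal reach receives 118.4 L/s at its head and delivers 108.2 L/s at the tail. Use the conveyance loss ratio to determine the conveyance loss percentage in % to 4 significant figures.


Approach: apply the conveyance loss ratio, loss% = ((Q_head - Q_tail)/Q_head)*100.
loss = ((118.4 - 108.2)/118.4)*100 = 8.615 %
Therefore the conveyance loss percentage = 8.615 %.


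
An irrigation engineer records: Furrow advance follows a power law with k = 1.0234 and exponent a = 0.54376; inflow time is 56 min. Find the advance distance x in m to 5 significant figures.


Approach: apply the power-law advance function, x = k*t^a.
x = 1.0234 * 56^0.54376 = 9.1336 m
Therefore the advance distance x = 9.1336 m.


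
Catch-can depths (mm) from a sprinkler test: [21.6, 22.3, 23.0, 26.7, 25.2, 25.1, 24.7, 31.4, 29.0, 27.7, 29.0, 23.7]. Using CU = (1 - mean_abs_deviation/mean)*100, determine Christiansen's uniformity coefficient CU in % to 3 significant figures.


mean = 25.783 mm
mean |d_i - mean| = 2.4806 mm
CU = (1 - 2.4806/25.783)*100 = 90.4 %
Therefore Christiansen's uniformity coefficient CU = 90.4 %.


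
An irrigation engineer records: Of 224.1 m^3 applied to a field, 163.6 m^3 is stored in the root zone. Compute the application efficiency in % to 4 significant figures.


Approach: apply the application efficiency ratio, Ea = (stored/applied)*100.
Ea = (163.6/224.1)*100 = 73.00 %
Therefore the application efficiency = 73.00 %.


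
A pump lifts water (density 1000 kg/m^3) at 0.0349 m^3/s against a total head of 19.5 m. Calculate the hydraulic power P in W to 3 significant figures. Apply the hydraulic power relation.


Approach: apply the hydraulic power relation, P = rho*g*Q*H.
P = 1000 * 9.81 * 0.0349 * 19.5 = 6680 W
Therefore the hydraulic power P = 6680 W.


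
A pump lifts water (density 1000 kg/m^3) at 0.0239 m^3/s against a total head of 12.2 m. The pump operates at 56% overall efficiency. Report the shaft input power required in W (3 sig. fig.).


Approach: apply hydraulic power then efficiency conversion, P = rho*g*Q*H; P_in = P/eta.
Step 1 — hydraulic power (P = rho*g*Q*H):
  P = 1000 * 9.81 * 0.0239 * 12.2 = 2860.4 W
Step 2 — input power: P_in = P/eta = 2860.4 / 0.56 = 5110 W
Therefore the shaft input power required = 5110 W.


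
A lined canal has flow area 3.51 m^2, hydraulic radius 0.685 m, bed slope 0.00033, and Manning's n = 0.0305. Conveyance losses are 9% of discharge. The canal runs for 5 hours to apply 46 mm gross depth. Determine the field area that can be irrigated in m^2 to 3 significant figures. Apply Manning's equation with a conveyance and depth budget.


Approach: apply Manning's equation with a conveyance and depth budget, Q = (1/n)*A*R^(2/3)*S^(1/2); Q_field = Q*(1-loss); Area = Q_field*t/(d/1000).
Step 1 — canal discharge (Manning's equation):
  Q = (1/0.0305) * 3.51 * 0.685^(2/3) * 0.00033^(1/2) = 1.6245 m^3/s
Step 2 — delivered flow: Q_field = 1.6245*(1 - 9/100) = 1.4783 m^3/s
Step 3 — volume delivered: V = 1.4783 * 5*3600 = 26610 m^3
Step 4 — area served: A = V / (depth/1000) = 26610 / 0.046 = 578000 m^2
Therefore the field area that can be irrigated = 578000 m^2.


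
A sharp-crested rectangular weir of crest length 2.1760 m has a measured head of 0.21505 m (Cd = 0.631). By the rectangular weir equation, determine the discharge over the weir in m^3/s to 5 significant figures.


Approach: apply the rectangular weir equation, Q = (2/3)*Cd*L*sqrt(2g)*H^1.5.
Q = (2/3)*0.631*2.1760*sqrt(2*9.81)*0.21505^1.5 = 0.40435 m^3/s
Therefore the discharge over the weir = 0.40435 m^3/s.


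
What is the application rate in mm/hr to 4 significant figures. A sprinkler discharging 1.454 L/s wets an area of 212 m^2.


Approach: apply the application rate relation, rate = (Q/A)*3600.
rate = (1.454 / 212) * 3600 = 24.69 mm/hr
Therefore the application rate = 24.69 mm/hr.


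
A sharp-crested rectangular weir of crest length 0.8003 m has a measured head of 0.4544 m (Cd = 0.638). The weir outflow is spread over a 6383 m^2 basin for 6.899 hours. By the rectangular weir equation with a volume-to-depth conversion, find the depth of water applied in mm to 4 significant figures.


Approach: apply the rectangular weir equation with a volume-to-depth conversion, Q = (2/3)*Cd*L*sqrt(2g)*H^1.5; d = Q*t/A * 1000.
Step 1 — weir discharge:
  Q = (2/3)*0.638*0.8003*sqrt(2*9.81)*0.4544^1.5 = 0.461838 m^3/s
Step 2 — volume: V = 0.461838 * 6.899*3600 = 11470.4 m^3
Step 3 — depth: d = V/A * 1000 = 11470.4/6383 * 1000 = 1797 mm
Therefore the depth of water applied = 1797 mm.


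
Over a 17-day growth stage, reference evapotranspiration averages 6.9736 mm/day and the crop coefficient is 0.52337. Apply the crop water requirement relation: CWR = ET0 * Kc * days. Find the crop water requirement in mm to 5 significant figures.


CWR = 6.9736 * 0.52337 * 17 = 62.046 mm
Therefore the crop water requirement = 62.046 mm.


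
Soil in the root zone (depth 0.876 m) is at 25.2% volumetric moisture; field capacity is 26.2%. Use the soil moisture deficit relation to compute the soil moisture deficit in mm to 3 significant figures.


Approach: apply the soil moisture deficit relation, SMD = (FC - theta)/100 * depth * 1000.
SMD = (26.2 - 25.2)/100 * 0.876 * 1000 = 8.76 mm
Therefore the soil moisture deficit = 8.76 mm.


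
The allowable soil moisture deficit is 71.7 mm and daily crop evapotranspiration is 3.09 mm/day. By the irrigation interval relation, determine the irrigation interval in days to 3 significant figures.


Approach: apply the irrigation interval relation, interval = SMD / ETc.
interval = 71.7 / 3.09 = 23.2 days
Therefore the irrigation interval = 23.2 days.


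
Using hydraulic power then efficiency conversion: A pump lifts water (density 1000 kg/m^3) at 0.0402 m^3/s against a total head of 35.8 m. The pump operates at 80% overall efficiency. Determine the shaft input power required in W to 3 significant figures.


Approach: apply hydraulic power then efficiency conversion, P = rho*g*Q*H; P_in = P/eta.
Step 1 — hydraulic power (P = rho*g*Q*H):
  P = 1000 * 9.81 * 0.0402 * 35.8 = 14118 W
Step 2 — input power: P_in = P/eta = 14118 / 0.8 = 17600 W
Therefore the shaft input power required = 17600 W.


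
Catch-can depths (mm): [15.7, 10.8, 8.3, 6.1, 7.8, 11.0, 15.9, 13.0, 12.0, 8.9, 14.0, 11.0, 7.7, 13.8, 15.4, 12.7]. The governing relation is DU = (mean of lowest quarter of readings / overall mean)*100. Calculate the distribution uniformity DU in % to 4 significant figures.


sorted lowest 4 of 16: [6.1, 7.7, 7.8, 8.3] -> mean = 7.47500 mm
overall mean = 11.5062 mm
DU = (7.47500/11.5062)*100 = 64.96 %
Therefore the distribution uniformity DU = 64.96 %.


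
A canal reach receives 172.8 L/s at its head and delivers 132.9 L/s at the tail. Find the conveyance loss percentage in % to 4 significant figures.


Approach: apply the conveyance loss ratio, loss% = ((Q_head - Q_tail)/Q_head)*100.
loss = ((172.8 - 132.9)/172.8)*100 = 23.09 %
Therefore the conveyance loss percentage = 23.09 %.


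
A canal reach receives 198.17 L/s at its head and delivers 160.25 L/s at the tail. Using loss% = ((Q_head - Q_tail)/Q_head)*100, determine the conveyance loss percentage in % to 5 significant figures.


loss = ((198.17 - 160.25)/198.17)*100 = 19.135 %
Therefore the conveyance loss percentage = 19.135 %.


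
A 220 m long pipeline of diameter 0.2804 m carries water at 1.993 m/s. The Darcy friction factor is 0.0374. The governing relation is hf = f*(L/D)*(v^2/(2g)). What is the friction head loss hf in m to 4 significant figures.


hf = 0.0374 * (220/0.2804) * (1.993^2 / (2*9.81))
hf = 5.941 m
Therefore the friction head loss hf = 5.941 m.


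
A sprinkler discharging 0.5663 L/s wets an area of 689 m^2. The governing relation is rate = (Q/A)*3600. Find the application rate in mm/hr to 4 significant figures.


rate = (0.5663 / 689) * 3600 = 2.959 mm/hr
Therefore the application rate = 2.959 mm/hr.


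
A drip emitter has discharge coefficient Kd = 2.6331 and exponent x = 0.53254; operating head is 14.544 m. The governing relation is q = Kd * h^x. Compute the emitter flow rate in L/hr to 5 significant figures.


q = 2.6331 * 14.544^0.53254 = 10.956 L/hr
Therefore the emitter flow rate = 10.956 L/hr.


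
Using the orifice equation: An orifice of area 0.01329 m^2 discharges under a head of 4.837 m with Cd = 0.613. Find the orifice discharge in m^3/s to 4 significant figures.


Approach: apply the orifice equation, Q = Cd*A*sqrt(2*g*h).
Q = 0.613 * 0.01329 * sqrt(2*9.81*4.837) = 0.07936 m^3/s
Therefore the orifice discharge = 0.07936 m^3/s.


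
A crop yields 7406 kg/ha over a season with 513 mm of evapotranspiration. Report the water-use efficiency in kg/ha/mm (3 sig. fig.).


Approach: apply the water-use efficiency ratio, WUE = yield/ET.
WUE = 7406 / 513 = 14.4 kg/ha/mm
Therefore the water-use efficiency = 14.4 kg/ha/mm.


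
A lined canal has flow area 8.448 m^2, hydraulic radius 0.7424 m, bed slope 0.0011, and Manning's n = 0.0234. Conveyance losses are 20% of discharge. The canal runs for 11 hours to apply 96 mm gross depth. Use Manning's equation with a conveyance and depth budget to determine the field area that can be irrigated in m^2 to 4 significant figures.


Approach: apply Manning's equation with a conveyance and depth budget, Q = (1/n)*A*R^(2/3)*S^(1/2); Q_field = Q*(1-loss); Area = Q_field*t/(d/1000).
Step 1 — canal discharge (Manning's equation):
  Q = (1/0.0234) * 8.448 * 0.7424^(2/3) * 0.0011^(1/2) = 9.81732 m^3/s
Step 2 — delivered flow: Q_field = 9.81732*(1 - 20/100) = 7.85386 m^3/s
Step 3 — volume delivered: V = 7.85386 * 11*3600 = 311013 m^3
Step 4 — area served: A = V / (depth/1000) = 311013 / 0.096 = 3240000 m^2
Therefore the field area that can be irrigated = 3240000 m^2.


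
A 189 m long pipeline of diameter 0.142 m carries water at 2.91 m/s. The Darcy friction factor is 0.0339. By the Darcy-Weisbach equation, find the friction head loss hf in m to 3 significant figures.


Approach: apply the Darcy-Weisbach equation, hf = f*(L/D)*(v^2/(2g)).
hf = 0.0339 * (189/0.142) * (2.91^2 / (2*9.81))
hf = 19.5 m
Therefore the friction head loss hf = 19.5 m.


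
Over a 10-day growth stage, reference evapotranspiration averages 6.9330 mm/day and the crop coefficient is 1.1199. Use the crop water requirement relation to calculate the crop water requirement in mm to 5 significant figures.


Approach: apply the crop water requirement relation, CWR = ET0 * Kc * days.
CWR = 6.9330 * 1.1199 * 10 = 77.643 mm
Therefore the crop water requirement = 77.643 mm.


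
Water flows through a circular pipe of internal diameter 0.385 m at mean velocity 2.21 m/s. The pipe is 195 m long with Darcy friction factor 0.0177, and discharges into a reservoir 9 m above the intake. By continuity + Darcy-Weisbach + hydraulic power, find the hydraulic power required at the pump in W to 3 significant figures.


Approach: apply continuity + Darcy-Weisbach + hydraulic power, Q = A*v; hf = f*(L/D)*(v^2/(2g)); H = static + hf; P = rho*g*Q*H.
Step 1 — flow rate (continuity, Q = A*v):
  A = pi*(0.385/2)^2 = 0.11642 m^2
  Q = 0.11642 * 2.21 = 0.25728 m^3/s
Step 2 — friction head loss (Darcy-Weisbach):
  hf = 0.0177 * (195/0.385) * (2.21^2 / (2*9.81))
  hf = 2.2317 m
Step 3 — total head: H = 9 + 2.2317 = 11.232 m
Step 4 — hydraulic power (P = rho*g*Q*H):
  P = 1000 * 9.81 * 0.25728 * 11.232 = 28300 W
Therefore the hydraulic power required at the pump = 28300 W.


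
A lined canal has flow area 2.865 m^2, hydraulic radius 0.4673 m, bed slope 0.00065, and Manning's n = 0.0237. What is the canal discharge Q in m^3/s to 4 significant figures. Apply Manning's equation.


Approach: apply Manning's equation, Q = (1/n)*A*R^(2/3)*S^(1/2).
Q = (1/0.0237) * 2.865 * 0.4673^(2/3) * 0.00065^(1/2) = 1.856 m^3/s
Therefore the canal discharge Q = 1.856 m^3/s.


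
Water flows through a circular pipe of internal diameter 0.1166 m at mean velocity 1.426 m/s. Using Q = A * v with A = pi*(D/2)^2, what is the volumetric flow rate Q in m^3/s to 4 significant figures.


A = pi*(0.1166/2)^2 = 0.0106779 m^2
Q = 0.0106779 * 1.426 = 0.01523 m^3/s
Therefore the volumetric flow rate Q = 0.01523 m^3/s.


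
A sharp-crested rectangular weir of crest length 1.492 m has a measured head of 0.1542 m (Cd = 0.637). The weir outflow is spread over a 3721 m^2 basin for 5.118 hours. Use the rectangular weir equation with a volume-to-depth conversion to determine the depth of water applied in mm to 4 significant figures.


Approach: apply the rectangular weir equation with a volume-to-depth conversion, Q = (2/3)*Cd*L*sqrt(2g)*H^1.5; d = Q*t/A * 1000.
Step 1 — weir discharge:
  Q = (2/3)*0.637*1.492*sqrt(2*9.81)*0.1542^1.5 = 0.169939 m^3/s
Step 2 — volume: V = 0.169939 * 5.118*3600 = 3131.09 m^3
Step 3 — depth: d = V/A * 1000 = 3131.09/3721 * 1000 = 841.5 mm
Therefore the depth of water applied = 841.5 mm.


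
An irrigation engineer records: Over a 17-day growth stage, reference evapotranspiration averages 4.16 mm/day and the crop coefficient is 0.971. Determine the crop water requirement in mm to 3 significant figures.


Approach: apply the crop water requirement relation, CWR = ET0 * Kc * days.
CWR = 4.16 * 0.971 * 17 = 68.7 mm
Therefore the crop water requirement = 68.7 mm.


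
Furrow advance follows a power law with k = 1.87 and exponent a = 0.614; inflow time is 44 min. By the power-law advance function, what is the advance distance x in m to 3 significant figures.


Approach: apply the power-law advance function, x = k*t^a.
x = 1.87 * 44^0.614 = 19.1 m
Therefore the advance distance x = 19.1 m.


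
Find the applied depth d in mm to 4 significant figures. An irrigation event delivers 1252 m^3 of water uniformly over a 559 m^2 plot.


Approach: apply depth from volume over area, d = (V/A)*1000.
d = (1252 / 559) * 1000 = 2240 mm
Therefore the applied depth d = 2240 mm.


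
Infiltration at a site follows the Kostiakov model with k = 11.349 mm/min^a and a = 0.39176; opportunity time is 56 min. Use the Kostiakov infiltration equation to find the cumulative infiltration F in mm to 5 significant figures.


Approach: apply the Kostiakov infiltration equation, F = k*t^a.
F = 11.349 * 56^0.39176 = 54.932 mm
Therefore the cumulative infiltration F = 54.932 mm.


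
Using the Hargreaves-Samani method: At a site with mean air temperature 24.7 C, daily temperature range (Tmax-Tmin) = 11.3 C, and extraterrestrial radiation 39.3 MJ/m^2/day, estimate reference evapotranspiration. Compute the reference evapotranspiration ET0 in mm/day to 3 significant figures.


Approach: apply the Hargreaves-Samani method, ET0 = 0.0023*(Tmean+17.8)*sqrt(Tmax-Tmin)*0.408*Ra.
ET0 = 0.0023*(24.7+17.8)*sqrt(11.3)*0.408*39.3 = 5.27 mm/day
Therefore the reference evapotranspiration ET0 = 5.27 mm/day.


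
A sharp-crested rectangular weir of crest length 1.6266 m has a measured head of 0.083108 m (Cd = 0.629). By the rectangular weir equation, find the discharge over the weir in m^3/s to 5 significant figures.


Approach: apply the rectangular weir equation, Q = (2/3)*Cd*L*sqrt(2g)*H^1.5.
Q = (2/3)*0.629*1.6266*sqrt(2*9.81)*0.083108^1.5 = 0.072386 m^3/s
Therefore the discharge over the weir = 0.072386 m^3/s.


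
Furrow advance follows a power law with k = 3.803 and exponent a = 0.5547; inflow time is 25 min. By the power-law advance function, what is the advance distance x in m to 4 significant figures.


Approach: apply the power-law advance function, x = k*t^a.
x = 3.803 * 25^0.5547 = 22.68 m
Therefore the advance distance x = 22.68 m.


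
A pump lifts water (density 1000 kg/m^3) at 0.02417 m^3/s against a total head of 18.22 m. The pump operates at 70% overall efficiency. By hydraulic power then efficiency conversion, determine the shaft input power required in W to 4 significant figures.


Approach: apply hydraulic power then efficiency conversion, P = rho*g*Q*H; P_in = P/eta.
Step 1 — hydraulic power (P = rho*g*Q*H):
  P = 1000 * 9.81 * 0.02417 * 18.22 = 4320.10 W
Step 2 — input power: P_in = P/eta = 4320.10 / 0.7 = 6172 W
Therefore the shaft input power required = 6172 W.


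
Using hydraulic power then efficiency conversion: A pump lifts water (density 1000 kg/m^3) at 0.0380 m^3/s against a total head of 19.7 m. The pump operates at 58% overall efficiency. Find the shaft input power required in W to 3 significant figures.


Approach: apply hydraulic power then efficiency conversion, P = rho*g*Q*H; P_in = P/eta.
Step 1 — hydraulic power (P = rho*g*Q*H):
  P = 1000 * 9.81 * 0.0380 * 19.7 = 7343.8 W
Step 2 — input power: P_in = P/eta = 7343.8 / 0.58 = 12700 W
Therefore the shaft input power required = 12700 W.


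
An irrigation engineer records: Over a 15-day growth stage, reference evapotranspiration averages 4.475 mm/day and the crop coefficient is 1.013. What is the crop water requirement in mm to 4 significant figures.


Approach: apply the crop water requirement relation, CWR = ET0 * Kc * days.
CWR = 4.475 * 1.013 * 15 = 68.00 mm
Therefore the crop water requirement = 68.00 mm.


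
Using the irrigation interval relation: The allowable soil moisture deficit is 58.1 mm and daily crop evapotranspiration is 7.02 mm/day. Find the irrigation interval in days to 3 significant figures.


Approach: apply the irrigation interval relation, interval = SMD / ETc.
interval = 58.1 / 7.02 = 8.28 days
Therefore the irrigation interval = 8.28 days.


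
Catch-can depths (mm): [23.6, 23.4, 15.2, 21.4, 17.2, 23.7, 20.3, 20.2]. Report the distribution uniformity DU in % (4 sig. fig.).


Approach: apply the low-quarter distribution uniformity, DU = (mean of lowest quarter of readings / overall mean)*100.
sorted lowest 2 of 8: [15.2, 17.2] -> mean = 16.2000 mm
overall mean = 20.6250 mm
DU = (16.2000/20.6250)*100 = 78.55 %
Therefore the distribution uniformity DU = 78.55 %.


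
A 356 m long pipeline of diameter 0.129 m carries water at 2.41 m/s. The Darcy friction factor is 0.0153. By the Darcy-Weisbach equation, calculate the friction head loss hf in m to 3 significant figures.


Approach: apply the Darcy-Weisbach equation, hf = f*(L/D)*(v^2/(2g)).
hf = 0.0153 * (356/0.129) * (2.41^2 / (2*9.81))
hf = 12.5 m
Therefore the friction head loss hf = 12.5 m.


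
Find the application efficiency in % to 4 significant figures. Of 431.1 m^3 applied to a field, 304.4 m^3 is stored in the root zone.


Approach: apply the application efficiency ratio, Ea = (stored/applied)*100.
Ea = (304.4/431.1)*100 = 70.61 %
Therefore the application efficiency = 70.61 %.


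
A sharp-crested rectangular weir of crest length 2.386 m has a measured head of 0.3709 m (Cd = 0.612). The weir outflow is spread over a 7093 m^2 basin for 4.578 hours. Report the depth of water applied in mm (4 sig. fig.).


Approach: apply the rectangular weir equation with a volume-to-depth conversion, Q = (2/3)*Cd*L*sqrt(2g)*H^1.5; d = Q*t/A * 1000.
Step 1 — weir discharge:
  Q = (2/3)*0.612*2.386*sqrt(2*9.81)*0.3709^1.5 = 0.974014 m^3/s
Step 2 — volume: V = 0.974014 * 4.578*3600 = 16052.5 m^3
Step 3 — depth: d = V/A * 1000 = 16052.5/7093 * 1000 = 2263 mm
Therefore the depth of water applied = 2263 mm.


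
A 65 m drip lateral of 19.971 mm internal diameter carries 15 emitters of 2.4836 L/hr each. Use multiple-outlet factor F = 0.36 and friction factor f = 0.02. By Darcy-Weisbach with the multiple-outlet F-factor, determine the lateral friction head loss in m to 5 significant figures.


Approach: apply Darcy-Weisbach with the multiple-outlet F-factor, Q = n*q/(3600*1000) m^3/s; v = Q/A; hf = F*f*(L/D)*(v^2/(2g)).
Q = 15*2.4836/(3600*1000) = 1.034833e-05 m^3/s
A = pi*(19.971e-3/2)^2 = 3.132489e-04 m^2, so v = Q/A = 0.03303550 m/s
hf = 0.36*0.02*(65/0.019971)*(0.03303550^2/(2*9.81)) = 0.0013035 m
Therefore the lateral friction head loss = 0.0013035 m.


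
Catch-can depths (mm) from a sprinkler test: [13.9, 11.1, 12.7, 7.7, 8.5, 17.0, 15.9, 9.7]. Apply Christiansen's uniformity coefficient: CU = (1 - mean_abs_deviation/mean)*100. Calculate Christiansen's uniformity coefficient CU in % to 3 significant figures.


mean = 12.062 mm
mean |d_i - mean| = 2.8125 mm
CU = (1 - 2.8125/12.062)*100 = 76.7 %
Therefore Christiansen's uniformity coefficient CU = 76.7 %.


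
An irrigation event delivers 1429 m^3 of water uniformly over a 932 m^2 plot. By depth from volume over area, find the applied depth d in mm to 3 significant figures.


Approach: apply depth from volume over area, d = (V/A)*1000.
d = (1429 / 932) * 1000 = 1530 mm
Therefore the applied depth d = 1530 mm.


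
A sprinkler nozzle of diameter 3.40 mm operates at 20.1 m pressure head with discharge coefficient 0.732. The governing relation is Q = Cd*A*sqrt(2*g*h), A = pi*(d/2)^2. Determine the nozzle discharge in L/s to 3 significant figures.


A = pi*(3.40e-3/2)^2 = 9.0792e-06 m^2
Q = 0.732 * 9.0792e-06 * sqrt(2*9.81*20.1) * 1000 = 0.132 L/s
Therefore the nozzle discharge = 0.132 L/s.


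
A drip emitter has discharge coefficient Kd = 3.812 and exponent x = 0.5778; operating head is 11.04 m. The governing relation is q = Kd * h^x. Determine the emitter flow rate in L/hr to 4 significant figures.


q = 3.812 * 11.04^0.5778 = 15.27 L/hr
Therefore the emitter flow rate = 15.27 L/hr.


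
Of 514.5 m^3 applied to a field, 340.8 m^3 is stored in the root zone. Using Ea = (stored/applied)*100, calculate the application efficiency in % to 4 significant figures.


Ea = (340.8/514.5)*100 = 66.24 %
Therefore the application efficiency = 66.24 %.


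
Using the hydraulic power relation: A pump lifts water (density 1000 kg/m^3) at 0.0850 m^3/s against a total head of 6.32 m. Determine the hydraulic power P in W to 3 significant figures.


Approach: apply the hydraulic power relation, P = rho*g*Q*H.
P = 1000 * 9.81 * 0.0850 * 6.32 = 5270 W
Therefore the hydraulic power P = 5270 W.


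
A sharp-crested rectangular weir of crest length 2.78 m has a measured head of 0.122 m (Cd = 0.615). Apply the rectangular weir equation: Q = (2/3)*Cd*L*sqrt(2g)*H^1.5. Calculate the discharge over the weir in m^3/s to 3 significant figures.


Q = (2/3)*0.615*2.78*sqrt(2*9.81)*0.122^1.5 = 0.215 m^3/s
Therefore the discharge over the weir = 0.215 m^3/s.


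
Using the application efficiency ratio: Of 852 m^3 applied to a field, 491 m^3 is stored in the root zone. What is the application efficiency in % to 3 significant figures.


Approach: apply the application efficiency ratio, Ea = (stored/applied)*100.
Ea = (491/852)*100 = 57.6 %
Therefore the application efficiency = 57.6 %.


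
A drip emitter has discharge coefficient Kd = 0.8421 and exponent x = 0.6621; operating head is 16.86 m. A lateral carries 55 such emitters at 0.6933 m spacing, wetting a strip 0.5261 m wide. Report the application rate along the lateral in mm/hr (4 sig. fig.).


Approach: apply the emitter equation with a lateral mass balance, q = Kd*h^x; Q = n*q; rate = Q/(n*spacing*width).
Step 1 — single emitter flow (q = Kd*h^x):
  q = 0.8421 * 16.86^0.6621 = 5.46596 L/hr
Step 2 — total lateral flow: Q = 55 * 5.46596 = 300.628 L/hr
Step 3 — wetted area: A = 55 * 0.6933 * 0.5261 = 20.0610 m^2
Step 4 — application rate: Q/A = 300.628/20.0610 = 14.99 mm/hr
Therefore the application rate along the lateral = 14.99 mm/hr.


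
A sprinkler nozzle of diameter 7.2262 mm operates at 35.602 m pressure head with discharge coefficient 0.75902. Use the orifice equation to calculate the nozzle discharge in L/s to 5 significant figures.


Approach: apply the orifice equation, Q = Cd*A*sqrt(2*g*h), A = pi*(d/2)^2.
A = pi*(7.2262e-3/2)^2 = 4.101189e-05 m^2
Q = 0.75902 * 4.101189e-05 * sqrt(2*9.81*35.602) * 1000 = 0.82272 L/s
Therefore the nozzle discharge = 0.82272 L/s.


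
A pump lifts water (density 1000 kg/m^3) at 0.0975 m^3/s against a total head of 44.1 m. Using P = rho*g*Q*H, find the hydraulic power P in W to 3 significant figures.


P = 1000 * 9.81 * 0.0975 * 44.1 = 42200 W
Therefore the hydraulic power P = 42200 W.


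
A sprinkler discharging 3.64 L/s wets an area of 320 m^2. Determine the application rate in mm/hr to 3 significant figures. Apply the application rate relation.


Approach: apply the application rate relation, rate = (Q/A)*3600.
rate = (3.64 / 320) * 3600 = 40.9 mm/hr
Therefore the application rate = 40.9 mm/hr.


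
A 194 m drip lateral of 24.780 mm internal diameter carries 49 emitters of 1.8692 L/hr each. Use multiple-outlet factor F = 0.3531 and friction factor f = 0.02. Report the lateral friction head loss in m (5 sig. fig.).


Approach: apply Darcy-Weisbach with the multiple-outlet F-factor, Q = n*q/(3600*1000) m^3/s; v = Q/A; hf = F*f*(L/D)*(v^2/(2g)).
Q = 49*1.8692/(3600*1000) = 2.544189e-05 m^3/s
A = pi*(24.780e-3/2)^2 = 4.822725e-04 m^2, so v = Q/A = 0.05275418 m/s
hf = 0.3531*0.02*(194/0.024780)*(0.05275418^2/(2*9.81)) = 0.0078423 m
Therefore the lateral friction head loss = 0.0078423 m.


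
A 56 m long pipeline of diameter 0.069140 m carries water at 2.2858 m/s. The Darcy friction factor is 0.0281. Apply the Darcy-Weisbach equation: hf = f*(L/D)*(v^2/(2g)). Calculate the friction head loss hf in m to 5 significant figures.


hf = 0.0281 * (56/0.069140) * (2.2858^2 / (2*9.81))
hf = 6.0610 m
Therefore the friction head loss hf = 6.0610 m.


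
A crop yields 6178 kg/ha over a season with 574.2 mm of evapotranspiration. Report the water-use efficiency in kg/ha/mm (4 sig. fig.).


Approach: apply the water-use efficiency ratio, WUE = yield/ET.
WUE = 6178 / 574.2 = 10.76 kg/ha/mm
Therefore the water-use efficiency = 10.76 kg/ha/mm.


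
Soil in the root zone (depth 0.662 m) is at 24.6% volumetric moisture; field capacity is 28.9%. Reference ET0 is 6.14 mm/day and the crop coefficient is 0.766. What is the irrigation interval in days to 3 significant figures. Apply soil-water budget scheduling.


Approach: apply soil-water budget scheduling, SMD = (FC-theta)/100*depth*1000; ETc = ET0*Kc; interval = SMD/ETc.
Step 1 — soil moisture deficit:
  SMD = (28.9 - 24.6)/100 * 0.662 * 1000 = 28.466 mm
Step 2 — daily crop ET (ETc = ET0*Kc):
  ETc = 6.14 * 0.766 = 4.7032 mm/day
Step 3 — irrigation interval (SMD/ETc):
  interval = 28.466 / 4.7032 = 6.05 days
Therefore the irrigation interval = 6.05 days.


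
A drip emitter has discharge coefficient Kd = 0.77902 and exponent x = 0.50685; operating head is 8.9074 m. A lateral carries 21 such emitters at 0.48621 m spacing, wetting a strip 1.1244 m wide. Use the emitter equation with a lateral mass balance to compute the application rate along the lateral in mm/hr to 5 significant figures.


Approach: apply the emitter equation with a lateral mass balance, q = Kd*h^x; Q = n*q; rate = Q/(n*spacing*width).
Step 1 — single emitter flow (q = Kd*h^x):
  q = 0.77902 * 8.9074^0.50685 = 2.360097 L/hr
Step 2 — total lateral flow: Q = 21 * 2.360097 = 49.56204 L/hr
Step 3 — wetted area: A = 21 * 0.48621 * 1.1244 = 11.48059 m^2
Step 4 — application rate: Q/A = 49.56204/11.48059 = 4.3170 mm/hr
Therefore the application rate along the lateral = 4.3170 mm/hr.


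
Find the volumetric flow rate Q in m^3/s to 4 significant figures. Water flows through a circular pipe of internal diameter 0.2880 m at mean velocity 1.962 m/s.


Approach: apply the continuity equation for pipe flow, Q = A * v with A = pi*(D/2)^2.
A = pi*(0.2880/2)^2 = 0.0651441 m^2
Q = 0.0651441 * 1.962 = 0.1278 m^3/s
Therefore the volumetric flow rate Q = 0.1278 m^3/s.


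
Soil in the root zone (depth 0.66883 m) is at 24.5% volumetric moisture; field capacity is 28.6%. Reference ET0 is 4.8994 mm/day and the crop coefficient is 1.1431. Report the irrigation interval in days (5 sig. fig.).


Approach: apply soil-water budget scheduling, SMD = (FC-theta)/100*depth*1000; ETc = ET0*Kc; interval = SMD/ETc.
Step 1 — soil moisture deficit:
  SMD = (28.6 - 24.5)/100 * 0.66883 * 1000 = 27.42203 mm
Step 2 — daily crop ET (ETc = ET0*Kc):
  ETc = 4.8994 * 1.1431 = 5.600504 mm/day
Step 3 — irrigation interval (SMD/ETc):
  interval = 27.42203 / 5.600504 = 4.8964 days
Therefore the irrigation interval = 4.8964 days.
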